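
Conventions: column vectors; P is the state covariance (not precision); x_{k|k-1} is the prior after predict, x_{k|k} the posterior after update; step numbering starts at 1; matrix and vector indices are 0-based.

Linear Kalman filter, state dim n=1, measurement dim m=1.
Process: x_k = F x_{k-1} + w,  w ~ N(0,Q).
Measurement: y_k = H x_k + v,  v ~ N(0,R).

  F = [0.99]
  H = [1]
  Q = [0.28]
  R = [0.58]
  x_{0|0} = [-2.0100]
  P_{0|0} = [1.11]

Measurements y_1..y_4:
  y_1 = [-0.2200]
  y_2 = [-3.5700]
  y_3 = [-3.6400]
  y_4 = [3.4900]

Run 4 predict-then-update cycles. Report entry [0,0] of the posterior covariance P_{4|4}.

step 1: x^-=[-1.9899]  P^-=[1.3679]  S=[1.9479]  K=[0.7022]  nu=[1.7699]  x^+=[-0.7470]  P^+=[0.4073]
step 2: x^-=[-0.7395]  P^-=[0.6792]  S=[1.2592]  K=[0.5394]  nu=[-2.8305]  x^+=[-2.2663]  P^+=[0.3128]
step 3: x^-=[-2.2436]  P^-=[0.5866]  S=[1.1666]  K=[0.5028]  nu=[-1.3964]  x^+=[-2.9458]  P^+=[0.2916]
step 4: x^-=[-2.9163]  P^-=[0.5658]  S=[1.1458]  K=[0.4938]  nu=[6.4063]  x^+=[0.2473]  P^+=[0.2864]

P_post[0,0] = 0.2864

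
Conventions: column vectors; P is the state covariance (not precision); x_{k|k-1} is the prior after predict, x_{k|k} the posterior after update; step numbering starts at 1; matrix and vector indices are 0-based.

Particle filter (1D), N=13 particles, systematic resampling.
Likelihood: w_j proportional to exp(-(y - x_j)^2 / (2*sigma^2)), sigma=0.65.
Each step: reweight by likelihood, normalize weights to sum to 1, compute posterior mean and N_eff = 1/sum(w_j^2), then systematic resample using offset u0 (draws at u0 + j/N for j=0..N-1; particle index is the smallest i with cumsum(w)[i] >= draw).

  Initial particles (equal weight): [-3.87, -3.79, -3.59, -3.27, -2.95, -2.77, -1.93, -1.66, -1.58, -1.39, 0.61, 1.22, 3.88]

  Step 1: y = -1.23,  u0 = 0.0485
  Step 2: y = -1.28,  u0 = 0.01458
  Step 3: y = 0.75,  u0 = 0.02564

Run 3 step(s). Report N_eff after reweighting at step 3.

N_eff = 8.1113

step 1: w=[0.0001, 0.0001, 0.0004, 0.0022, 0.0091, 0.0182, 0.1688, 0.2422, 0.2607, 0.2924, 0.0055, 0.0002, 0.0000]  mean=-1.6293  Neff=4.1477  idx=[6, 6, 7, 7, 7, 7, 8, 8, 8, 9, 9, 9, 9]
step 2: w=[0.0540, 0.0540, 0.0751, 0.0751, 0.0751, 0.0751, 0.0801, 0.0801, 0.0801, 0.0878, 0.0878, 0.0878, 0.0878]  mean=-1.5751  Neff=12.7406  idx=[0, 1, 2, 3, 4, 5, 6, 7, 8, 9, 10, 11, 12]
step 3: w=[0.0075, 0.0075, 0.0382, 0.0382, 0.0382, 0.0382, 0.0598, 0.0598, 0.0598, 0.1633, 0.1633, 0.1633, 0.1633]  mean=-1.4734  Neff=8.1113  idx=[2, 4, 6, 7, 8, 9, 9, 10, 10, 11, 11, 12, 12]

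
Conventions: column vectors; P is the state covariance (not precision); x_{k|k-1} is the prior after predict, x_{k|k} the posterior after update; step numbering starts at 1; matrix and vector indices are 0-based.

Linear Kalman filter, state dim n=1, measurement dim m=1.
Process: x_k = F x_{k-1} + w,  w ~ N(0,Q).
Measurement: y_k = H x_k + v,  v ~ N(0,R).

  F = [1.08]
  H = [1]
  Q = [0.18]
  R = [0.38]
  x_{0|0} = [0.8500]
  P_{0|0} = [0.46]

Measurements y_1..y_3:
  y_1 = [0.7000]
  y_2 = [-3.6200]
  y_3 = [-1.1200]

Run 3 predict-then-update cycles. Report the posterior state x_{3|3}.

x_post = [-1.4204]

step 1: x^-=[0.9180]  P^-=[0.7165]  S=[1.0965]  K=[0.6535]  nu=[-0.2180]  x^+=[0.7755]  P^+=[0.2483]
step 2: x^-=[0.8376]  P^-=[0.4696]  S=[0.8496]  K=[0.5527]  nu=[-4.4576]  x^+=[-1.6263]  P^+=[0.2100]
step 3: x^-=[-1.7564]  P^-=[0.4250]  S=[0.8050]  K=[0.5279]  nu=[0.6364]  x^+=[-1.4204]  P^+=[0.2006]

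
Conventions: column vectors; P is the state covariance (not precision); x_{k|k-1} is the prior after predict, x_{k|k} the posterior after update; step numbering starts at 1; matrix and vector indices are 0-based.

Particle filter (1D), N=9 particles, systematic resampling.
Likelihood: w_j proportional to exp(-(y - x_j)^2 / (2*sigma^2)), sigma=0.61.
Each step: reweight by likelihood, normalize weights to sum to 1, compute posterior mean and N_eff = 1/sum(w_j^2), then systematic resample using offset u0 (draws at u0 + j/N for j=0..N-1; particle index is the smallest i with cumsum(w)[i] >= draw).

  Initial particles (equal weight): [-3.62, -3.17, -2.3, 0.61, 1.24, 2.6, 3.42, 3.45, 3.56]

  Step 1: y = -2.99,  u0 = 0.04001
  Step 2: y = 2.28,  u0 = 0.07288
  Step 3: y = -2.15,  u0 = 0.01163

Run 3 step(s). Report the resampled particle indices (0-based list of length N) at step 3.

resampled_idx = [0, 1, 2, 3, 4, 5, 6, 7, 8]

step 1: w=[0.2832, 0.4622, 0.2546, 0.0000, 0.0000, 0.0000, 0.0000, 0.0000, 0.0000]  mean=-3.0759  Neff=2.7883  idx=[0, 0, 0, 1, 1, 1, 1, 2, 2]
step 2: w=[0.0000, 0.0000, 0.0000, 0.0000, 0.0000, 0.0000, 0.0000, 0.5000, 0.5000]  mean=-2.3000  Neff=2.0001  idx=[7, 7, 7, 7, 8, 8, 8, 8, 8]
step 3: w=[0.1111, 0.1111, 0.1111, 0.1111, 0.1111, 0.1111, 0.1111, 0.1111, 0.1111]  mean=-2.3000  Neff=9.0000  idx=[0, 1, 2, 3, 4, 5, 6, 7, 8]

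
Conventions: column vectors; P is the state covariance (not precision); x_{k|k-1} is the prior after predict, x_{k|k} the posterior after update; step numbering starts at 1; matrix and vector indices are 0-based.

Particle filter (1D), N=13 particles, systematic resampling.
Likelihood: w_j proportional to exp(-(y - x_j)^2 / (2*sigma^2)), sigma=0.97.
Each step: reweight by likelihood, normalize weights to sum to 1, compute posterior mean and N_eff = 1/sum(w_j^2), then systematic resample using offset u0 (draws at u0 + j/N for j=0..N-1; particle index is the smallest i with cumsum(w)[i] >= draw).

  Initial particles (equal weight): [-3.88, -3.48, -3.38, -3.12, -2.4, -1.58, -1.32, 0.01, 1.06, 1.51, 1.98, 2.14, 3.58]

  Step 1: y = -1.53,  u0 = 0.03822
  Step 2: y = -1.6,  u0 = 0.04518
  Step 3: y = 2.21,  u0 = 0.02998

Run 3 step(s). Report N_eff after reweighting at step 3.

N_eff = 8.5549

step 1: w=[0.0149, 0.0371, 0.0454, 0.0730, 0.1871, 0.2794, 0.2733, 0.0793, 0.0079, 0.0021, 0.0004, 0.0002, 0.0000]  mean=-1.8055  Neff=4.9243  idx=[1, 3, 4, 4, 4, 5, 5, 5, 6, 6, 6, 6, 7]
step 2: w=[0.0158, 0.0303, 0.0736, 0.0736, 0.0736, 0.1034, 0.1034, 0.1034, 0.0992, 0.0992, 0.0992, 0.0992, 0.0261]  mean=-1.6931  Neff=11.1685  idx=[1, 3, 4, 5, 5, 6, 7, 8, 8, 9, 10, 11, 11]
step 3: w=[0.0000, 0.0013, 0.0013, 0.0487, 0.0487, 0.0487, 0.0487, 0.1338, 0.1338, 0.1338, 0.1338, 0.1338, 0.1338]  mean=-1.3734  Neff=8.5549  idx=[3, 5, 6, 7, 8, 8, 9, 9, 10, 10, 11, 12, 12]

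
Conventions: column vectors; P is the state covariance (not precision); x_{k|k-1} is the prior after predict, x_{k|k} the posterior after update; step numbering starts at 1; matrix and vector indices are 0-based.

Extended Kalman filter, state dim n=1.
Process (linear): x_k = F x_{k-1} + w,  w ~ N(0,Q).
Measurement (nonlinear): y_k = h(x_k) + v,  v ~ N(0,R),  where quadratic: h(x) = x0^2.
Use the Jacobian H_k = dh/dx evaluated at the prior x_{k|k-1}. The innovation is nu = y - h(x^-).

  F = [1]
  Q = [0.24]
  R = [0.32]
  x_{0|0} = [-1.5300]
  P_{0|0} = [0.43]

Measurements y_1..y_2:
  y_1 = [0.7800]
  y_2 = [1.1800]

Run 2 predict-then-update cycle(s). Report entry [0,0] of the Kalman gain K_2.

step 1: x^-=[-1.5300]  P^-=[0.6700]  H_jac=[-3.0600]  S=[6.5936]  K=[-0.3109]  nu=[-1.5609]  x^+=[-1.0447]  P^+=[0.0325]
step 2: x^-=[-1.0447]  P^-=[0.2725]  H_jac=[-2.0893]  S=[1.5096]  K=[-0.3772]  nu=[0.0887]  x^+=[-1.0781]  P^+=[0.0578]

K[0,0] = -0.3772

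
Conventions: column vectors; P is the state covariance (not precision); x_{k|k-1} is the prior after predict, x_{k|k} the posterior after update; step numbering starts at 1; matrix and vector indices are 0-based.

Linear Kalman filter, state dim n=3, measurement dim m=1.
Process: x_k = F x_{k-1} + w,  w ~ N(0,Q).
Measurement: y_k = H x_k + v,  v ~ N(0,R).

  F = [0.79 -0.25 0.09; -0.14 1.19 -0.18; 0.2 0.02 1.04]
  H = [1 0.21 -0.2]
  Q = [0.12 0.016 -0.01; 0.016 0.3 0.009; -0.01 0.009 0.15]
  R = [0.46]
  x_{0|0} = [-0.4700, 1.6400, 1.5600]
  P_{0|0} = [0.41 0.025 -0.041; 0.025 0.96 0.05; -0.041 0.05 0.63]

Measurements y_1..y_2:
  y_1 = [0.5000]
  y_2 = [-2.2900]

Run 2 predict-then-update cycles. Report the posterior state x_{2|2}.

x_post = [-1.3090, 2.4867, 1.6240]

step 1: x^-=[-0.6409, 1.7366, 1.5612]  P^-=[0.4230 -0.2868 0.0608; -0.2868 1.6561 -0.0225; 0.0608 -0.0225 0.8334]  S=[0.8465]  K=[0.4142; 0.0773; -0.1307]  nu=[1.0885]  x^+=[-0.1900, 1.8208, 1.4189]  P^+=[0.2778 -0.3139 0.1066; -0.3139 1.6510 -0.0140; 0.1066 -0.0140 0.8190]
step 2: x^-=[-0.4776, 1.9379, 1.4741]  P^-=[0.5430 -0.8439 0.2061; -0.8439 2.7860 -0.2232; 0.2061 -0.2232 1.0888]  S=[0.7512]  K=[0.4320; -0.2852; -0.0779]  nu=[-1.9245]  x^+=[-1.3090, 2.4867, 1.6240]  P^+=[0.4028 -0.7514 0.2314; -0.7514 2.7249 -0.2399; 0.2314 -0.2399 1.0842]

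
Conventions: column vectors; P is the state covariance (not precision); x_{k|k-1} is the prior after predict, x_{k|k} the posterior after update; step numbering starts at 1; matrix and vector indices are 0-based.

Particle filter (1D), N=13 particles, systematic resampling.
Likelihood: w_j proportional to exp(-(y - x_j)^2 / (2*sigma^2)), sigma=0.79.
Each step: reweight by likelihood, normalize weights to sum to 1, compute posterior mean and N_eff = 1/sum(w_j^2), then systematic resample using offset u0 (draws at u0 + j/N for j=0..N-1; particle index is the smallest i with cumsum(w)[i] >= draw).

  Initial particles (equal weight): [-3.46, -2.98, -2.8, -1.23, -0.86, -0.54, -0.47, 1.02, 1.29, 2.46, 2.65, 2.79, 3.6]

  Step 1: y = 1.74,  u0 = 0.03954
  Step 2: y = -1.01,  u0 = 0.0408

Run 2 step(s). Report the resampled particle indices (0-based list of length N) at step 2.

resampled_idx = [0, 0, 0, 1, 1, 1, 2, 2, 2, 3, 3, 4, 5]

step 1: w=[0.0000, 0.0000, 0.0000, 0.0003, 0.0014, 0.0049, 0.0062, 0.2061, 0.2655, 0.2061, 0.1608, 0.1291, 0.0195]  mean=1.9095  Neff=5.0388  idx=[7, 7, 7, 8, 8, 8, 9, 9, 9, 10, 10, 11, 11]
step 2: w=[0.2391, 0.2391, 0.2391, 0.0937, 0.0937, 0.0937, 0.0004, 0.0004, 0.0004, 0.0001, 0.0001, 0.0001, 0.0001]  mean=1.0984  Neff=5.0553  idx=[0, 0, 0, 1, 1, 1, 2, 2, 2, 3, 3, 4, 5]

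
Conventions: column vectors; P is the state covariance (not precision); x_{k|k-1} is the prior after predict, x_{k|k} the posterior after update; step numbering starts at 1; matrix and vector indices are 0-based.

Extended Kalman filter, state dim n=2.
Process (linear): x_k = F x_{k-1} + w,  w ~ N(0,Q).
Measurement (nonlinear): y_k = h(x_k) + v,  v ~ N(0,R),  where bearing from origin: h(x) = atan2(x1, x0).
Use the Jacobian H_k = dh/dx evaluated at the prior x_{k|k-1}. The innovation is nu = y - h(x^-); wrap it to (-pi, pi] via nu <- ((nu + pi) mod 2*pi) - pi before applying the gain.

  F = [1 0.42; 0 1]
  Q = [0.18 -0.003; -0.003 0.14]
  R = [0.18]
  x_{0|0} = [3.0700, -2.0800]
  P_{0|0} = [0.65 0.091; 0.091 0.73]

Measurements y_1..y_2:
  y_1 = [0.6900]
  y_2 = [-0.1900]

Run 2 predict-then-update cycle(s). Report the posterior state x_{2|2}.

step 1: x^-=[2.1964, -2.0800]  P^-=[1.0352 0.3946; 0.3946 0.8700]  H_jac=[0.2273 0.2400]  S=[0.3267]  K=[1.0103; 0.9138]  nu=[1.4482]  x^+=[3.6595, -0.7566]  P^+=[0.7018 0.0930; 0.0930 0.5972]
step 2: x^-=[3.3417, -0.7566]  P^-=[1.0653 0.3408; 0.3408 0.7372]  H_jac=[0.0645 0.2847]  S=[0.2567]  K=[0.6455; 0.9032]  nu=[0.0327]  x^+=[3.3628, -0.7271]  P^+=[0.9583 0.1912; 0.1912 0.5278]

x_post = [3.3628, -0.7271]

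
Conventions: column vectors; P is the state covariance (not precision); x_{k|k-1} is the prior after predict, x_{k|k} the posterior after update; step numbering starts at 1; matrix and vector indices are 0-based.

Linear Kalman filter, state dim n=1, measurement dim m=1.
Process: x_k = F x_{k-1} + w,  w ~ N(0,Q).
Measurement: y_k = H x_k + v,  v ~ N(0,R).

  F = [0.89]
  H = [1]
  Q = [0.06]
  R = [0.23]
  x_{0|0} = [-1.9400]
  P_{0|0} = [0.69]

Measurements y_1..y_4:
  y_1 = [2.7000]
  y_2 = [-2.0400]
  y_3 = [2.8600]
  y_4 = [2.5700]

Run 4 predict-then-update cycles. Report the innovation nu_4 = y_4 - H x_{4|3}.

innov = [1.6967]

step 1: x^-=[-1.7266]  P^-=[0.6065]  S=[0.8365]  K=[0.7251]  nu=[4.4266]  x^+=[1.4830]  P^+=[0.1668]
step 2: x^-=[1.3198]  P^-=[0.1921]  S=[0.4221]  K=[0.4551]  nu=[-3.3598]  x^+=[-0.2092]  P^+=[0.1047]
step 3: x^-=[-0.1862]  P^-=[0.1429]  S=[0.3729]  K=[0.3832]  nu=[3.0462]  x^+=[0.9812]  P^+=[0.0881]
step 4: x^-=[0.8733]  P^-=[0.1298]  S=[0.3598]  K=[0.3608]  nu=[1.6967]  x^+=[1.4854]  P^+=[0.0830]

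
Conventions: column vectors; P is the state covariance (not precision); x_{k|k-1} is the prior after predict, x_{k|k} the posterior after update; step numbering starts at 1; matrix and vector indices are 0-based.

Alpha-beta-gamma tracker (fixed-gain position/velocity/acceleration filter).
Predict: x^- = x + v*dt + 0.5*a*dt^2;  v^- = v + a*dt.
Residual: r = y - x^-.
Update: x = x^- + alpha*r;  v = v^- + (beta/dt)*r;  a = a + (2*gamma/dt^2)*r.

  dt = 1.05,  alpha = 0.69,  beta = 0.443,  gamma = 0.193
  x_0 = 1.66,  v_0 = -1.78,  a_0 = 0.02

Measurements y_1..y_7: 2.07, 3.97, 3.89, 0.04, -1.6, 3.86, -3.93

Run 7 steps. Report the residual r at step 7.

step 1: x_pred=-0.1980  r=2.2680  x^+=1.3669  v^+=-0.8021  a^+=0.8140
step 2: x_pred=0.9734  r=2.9966  x^+=3.0411  v^+=1.3169  a^+=1.8632
step 3: x_pred=5.4509  r=-1.5609  x^+=4.3739  v^+=2.6147  a^+=1.3167
step 4: x_pred=7.8451  r=-7.8051  x^+=2.4596  v^+=0.7042  a^+=-1.4160
step 5: x_pred=2.4184  r=-4.0184  x^+=-0.3543  v^+=-2.4780  a^+=-2.8229
step 6: x_pred=-4.5123  r=8.3723  x^+=1.2646  v^+=-1.9097  a^+=0.1084
step 7: x_pred=-0.6809  r=-3.2491  x^+=-2.9228  v^+=-3.1668  a^+=-1.0292

resid = -3.2491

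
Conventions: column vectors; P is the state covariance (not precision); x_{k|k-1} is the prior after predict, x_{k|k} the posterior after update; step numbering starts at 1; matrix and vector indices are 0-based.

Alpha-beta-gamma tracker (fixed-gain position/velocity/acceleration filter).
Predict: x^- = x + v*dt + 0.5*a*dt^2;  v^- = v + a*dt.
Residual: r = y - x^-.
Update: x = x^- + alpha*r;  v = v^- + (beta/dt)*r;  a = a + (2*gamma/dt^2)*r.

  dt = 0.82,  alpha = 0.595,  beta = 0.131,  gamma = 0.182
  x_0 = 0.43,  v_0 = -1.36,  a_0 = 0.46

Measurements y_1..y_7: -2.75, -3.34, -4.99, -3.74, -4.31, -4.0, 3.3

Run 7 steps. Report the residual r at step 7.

resid = 5.6204

step 1: x_pred=-0.5305  r=-2.2195  x^+=-1.8511  v^+=-1.3374  a^+=-0.7415
step 2: x_pred=-3.1971  r=-0.1429  x^+=-3.2821  v^+=-1.9682  a^+=-0.8189
step 3: x_pred=-5.1714  r=0.1814  x^+=-5.0634  v^+=-2.6107  a^+=-0.7207
step 4: x_pred=-7.4465  r=3.7065  x^+=-5.2412  v^+=-2.6096  a^+=1.2858
step 5: x_pred=-6.9487  r=2.6387  x^+=-5.3787  v^+=-1.1336  a^+=2.7143
step 6: x_pred=-5.3957  r=1.3957  x^+=-4.5653  v^+=1.3150  a^+=3.4698
step 7: x_pred=-2.3204  r=5.6204  x^+=1.0237  v^+=5.0582  a^+=6.5124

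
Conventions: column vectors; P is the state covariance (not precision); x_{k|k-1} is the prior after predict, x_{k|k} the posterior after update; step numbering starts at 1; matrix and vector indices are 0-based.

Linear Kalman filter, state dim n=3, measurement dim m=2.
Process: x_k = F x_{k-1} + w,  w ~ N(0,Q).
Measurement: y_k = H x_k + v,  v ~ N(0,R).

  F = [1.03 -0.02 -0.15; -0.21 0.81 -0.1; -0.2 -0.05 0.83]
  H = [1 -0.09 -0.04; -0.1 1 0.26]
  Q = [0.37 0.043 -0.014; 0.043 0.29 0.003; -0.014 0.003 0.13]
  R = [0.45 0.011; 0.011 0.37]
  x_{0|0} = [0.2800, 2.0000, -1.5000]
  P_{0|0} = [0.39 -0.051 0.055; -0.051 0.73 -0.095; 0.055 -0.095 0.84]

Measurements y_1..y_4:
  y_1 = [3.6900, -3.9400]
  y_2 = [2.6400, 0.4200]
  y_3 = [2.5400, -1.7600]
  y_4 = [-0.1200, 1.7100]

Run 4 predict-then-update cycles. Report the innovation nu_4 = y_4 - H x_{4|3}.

step 1: x^-=[0.4734, 1.7112, -1.4010]  P^-=[0.7875 -0.0759 -0.1462; -0.0759 0.8296 -0.1450; -0.1462 -0.1450 0.7147]  S=[1.2697 -0.2559; -0.2559 1.2032]  K=[0.6247 -0.0273; 0.0208 0.6689; -0.1234 0.0198]  nu=[3.3146, -5.2396]  x^+=[2.6871, -1.7248, -1.9140]  P^+=[0.2823 0.0364 -0.0437; 0.0364 0.2978 -0.1787; -0.0437 -0.1787 0.6936]
step 2: x^-=[3.0893, -1.7699, -2.0398]  P^-=[0.6962 0.0425 -0.1970; 0.0425 0.5195 -0.1746; -0.1970 -0.1746 0.6499]  S=[1.1583 -0.1102; -0.1102 0.8514]  K=[0.6032 -0.0139; 0.0555 0.5591; -0.1796 -0.0067]  nu=[-0.6902, 3.0292]  x^+=[2.6307, -0.1146, -1.9362]  P^+=[0.2727 0.0474 -0.0717; 0.0474 0.2567 -0.1710; -0.0717 -0.1710 0.6128]
step 3: x^-=[3.0024, -0.4517, -2.1274]  P^-=[0.6924 0.0544 -0.2104; 0.0544 0.4851 -0.1587; -0.2104 -0.1587 0.6027]  S=[1.1532 -0.0988; -0.0988 0.8203]  K=[0.6024 -0.0123; 0.0612 0.5418; -0.1910 0.0002]  nu=[-0.5881, -0.4550]  x^+=[2.6537, -0.7342, -2.0152]  P^+=[0.2723 0.0495 -0.0775; 0.0495 0.2465 -0.1555; -0.0775 -0.1555 0.5606]
step 4: x^-=[3.0502, -0.9504, -2.1667]  P^-=[0.6926 0.0541 -0.2092; 0.0541 0.4745 -0.1430; -0.2092 -0.1430 0.5674]  S=[1.1533 -0.0984; -0.0984 0.8155]  K=[0.6025 -0.0125; 0.0607 0.5370; -0.1892 0.0084]  nu=[-3.3424, 3.5288]  x^+=[0.9922, 0.7415, -1.5047]  P^+=[0.2723 0.0492 -0.0769; 0.0492 0.2415 -0.1434; -0.0769 -0.1434 0.5257]

innov = [-3.3424, 3.5288]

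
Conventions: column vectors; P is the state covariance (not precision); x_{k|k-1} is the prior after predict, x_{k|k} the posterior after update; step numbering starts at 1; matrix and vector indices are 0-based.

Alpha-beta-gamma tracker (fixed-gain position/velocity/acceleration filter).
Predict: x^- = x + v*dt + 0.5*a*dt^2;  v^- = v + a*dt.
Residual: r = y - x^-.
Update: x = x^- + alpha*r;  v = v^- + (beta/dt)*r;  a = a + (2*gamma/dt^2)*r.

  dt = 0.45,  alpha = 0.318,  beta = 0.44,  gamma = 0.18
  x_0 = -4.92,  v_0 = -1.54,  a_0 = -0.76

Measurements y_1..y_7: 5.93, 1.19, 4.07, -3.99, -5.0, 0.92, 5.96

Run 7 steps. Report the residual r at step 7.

step 1: x_pred=-5.6899  r=11.6199  x^+=-1.9948  v^+=9.4797  a^+=19.8977
step 2: x_pred=4.2857  r=-3.0957  x^+=3.3013  v^+=15.4068  a^+=14.3942
step 3: x_pred=11.6917  r=-7.6217  x^+=9.2680  v^+=14.4318  a^+=0.8444
step 4: x_pred=15.8478  r=-19.8378  x^+=9.5394  v^+=-4.5852  a^+=-34.4228
step 5: x_pred=3.9908  r=-8.9908  x^+=1.1317  v^+=-28.8664  a^+=-50.4064
step 6: x_pred=-16.9618  r=17.8818  x^+=-11.2754  v^+=-34.0648  a^+=-18.6164
step 7: x_pred=-28.4895  r=34.4495  x^+=-17.5346  v^+=-8.7583  a^+=42.6271

resid = 34.4495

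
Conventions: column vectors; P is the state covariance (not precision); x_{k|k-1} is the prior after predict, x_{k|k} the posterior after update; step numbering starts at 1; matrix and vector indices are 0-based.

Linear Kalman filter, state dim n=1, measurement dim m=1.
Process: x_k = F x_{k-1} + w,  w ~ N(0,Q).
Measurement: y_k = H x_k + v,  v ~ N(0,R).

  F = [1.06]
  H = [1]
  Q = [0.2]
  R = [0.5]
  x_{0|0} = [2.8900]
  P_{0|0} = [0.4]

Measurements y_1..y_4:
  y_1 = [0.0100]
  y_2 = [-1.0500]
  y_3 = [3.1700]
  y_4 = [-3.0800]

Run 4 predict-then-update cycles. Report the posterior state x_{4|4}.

x_post = [-0.6084]

step 1: x^-=[3.0634]  P^-=[0.6494]  S=[1.1494]  K=[0.5650]  nu=[-3.0534]  x^+=[1.3382]  P^+=[0.2825]
step 2: x^-=[1.4185]  P^-=[0.5174]  S=[1.0174]  K=[0.5086]  nu=[-2.4685]  x^+=[0.1631]  P^+=[0.2543]
step 3: x^-=[0.1729]  P^-=[0.4857]  S=[0.9857]  K=[0.4928]  nu=[2.9971]  x^+=[1.6497]  P^+=[0.2464]
step 4: x^-=[1.7487]  P^-=[0.4768]  S=[0.9768]  K=[0.4881]  nu=[-4.8287]  x^+=[-0.6084]  P^+=[0.2441]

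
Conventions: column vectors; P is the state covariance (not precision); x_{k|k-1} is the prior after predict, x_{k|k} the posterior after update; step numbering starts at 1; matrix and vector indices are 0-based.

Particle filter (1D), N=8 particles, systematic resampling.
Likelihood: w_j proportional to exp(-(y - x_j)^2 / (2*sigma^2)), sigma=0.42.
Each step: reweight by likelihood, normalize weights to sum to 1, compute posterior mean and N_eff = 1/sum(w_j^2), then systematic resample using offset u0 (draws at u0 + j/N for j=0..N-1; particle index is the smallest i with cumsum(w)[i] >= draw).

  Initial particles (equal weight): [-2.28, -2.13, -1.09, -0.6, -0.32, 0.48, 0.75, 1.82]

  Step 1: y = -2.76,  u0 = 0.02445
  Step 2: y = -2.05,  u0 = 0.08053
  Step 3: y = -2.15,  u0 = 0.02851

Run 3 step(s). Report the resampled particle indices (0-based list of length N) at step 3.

step 1: w=[0.6156, 0.3840, 0.0004, 0.0000, 0.0000, 0.0000, 0.0000, 0.0000]  mean=-2.2219  Neff=1.8998  idx=[0, 0, 0, 0, 0, 1, 1, 1]
step 2: w=[0.1187, 0.1187, 0.1187, 0.1187, 0.1187, 0.1355, 0.1355, 0.1355]  mean=-2.2190  Neff=7.9666  idx=[0, 1, 2, 3, 4, 5, 6, 7]
step 3: w=[0.1228, 0.1228, 0.1228, 0.1228, 0.1228, 0.1287, 0.1287, 0.1287]  mean=-2.2221  Neff=7.9959  idx=[0, 1, 2, 3, 4, 5, 6, 7]

resampled_idx = [0, 1, 2, 3, 4, 5, 6, 7]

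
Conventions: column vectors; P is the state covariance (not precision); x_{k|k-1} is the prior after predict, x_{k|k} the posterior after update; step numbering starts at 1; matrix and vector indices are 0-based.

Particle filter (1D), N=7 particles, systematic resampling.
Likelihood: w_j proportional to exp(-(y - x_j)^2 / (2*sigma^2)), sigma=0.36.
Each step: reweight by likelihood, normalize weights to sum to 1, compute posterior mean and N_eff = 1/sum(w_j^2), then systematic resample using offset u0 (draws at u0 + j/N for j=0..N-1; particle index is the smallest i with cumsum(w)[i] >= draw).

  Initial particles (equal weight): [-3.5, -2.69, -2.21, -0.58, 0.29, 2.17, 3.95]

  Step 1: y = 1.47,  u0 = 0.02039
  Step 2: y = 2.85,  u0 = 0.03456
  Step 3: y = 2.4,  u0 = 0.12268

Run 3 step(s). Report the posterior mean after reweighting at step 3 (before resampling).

step 1: w=[0.0000, 0.0000, 0.0000, 0.0000, 0.0298, 0.9702, 0.0000]  mean=2.1139  Neff=1.0615  idx=[4, 5, 5, 5, 5, 5, 5]
step 2: w=[0.0000, 0.1667, 0.1667, 0.1667, 0.1667, 0.1667, 0.1667]  mean=2.1700  Neff=6.0000  idx=[1, 2, 2, 3, 4, 5, 6]
step 3: w=[0.1429, 0.1429, 0.1429, 0.1429, 0.1429, 0.1429, 0.1429]  mean=2.1700  Neff=7.0000  idx=[0, 1, 2, 3, 4, 5, 6]

post_mean = 2.1700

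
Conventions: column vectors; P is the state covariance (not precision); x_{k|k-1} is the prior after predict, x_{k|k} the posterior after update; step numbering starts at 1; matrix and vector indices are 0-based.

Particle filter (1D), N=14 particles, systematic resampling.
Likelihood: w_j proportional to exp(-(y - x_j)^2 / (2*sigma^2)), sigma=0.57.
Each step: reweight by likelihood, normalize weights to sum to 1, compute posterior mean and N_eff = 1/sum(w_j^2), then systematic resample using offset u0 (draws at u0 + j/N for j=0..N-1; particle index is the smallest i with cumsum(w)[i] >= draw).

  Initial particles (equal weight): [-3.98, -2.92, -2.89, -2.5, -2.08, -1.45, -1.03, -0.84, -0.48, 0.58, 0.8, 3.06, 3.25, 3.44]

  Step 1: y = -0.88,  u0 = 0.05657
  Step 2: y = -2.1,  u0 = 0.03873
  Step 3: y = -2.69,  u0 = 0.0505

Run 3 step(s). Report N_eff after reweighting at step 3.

N_eff = 10.0908

step 1: w=[0.0000, 0.0005, 0.0006, 0.0050, 0.0309, 0.1717, 0.2734, 0.2824, 0.2213, 0.0106, 0.0037, 0.0000, 0.0000, 0.0000]  mean=-0.9446  Neff=4.2725  idx=[5, 5, 5, 6, 6, 6, 7, 7, 7, 7, 8, 8, 8, 8]
step 2: w=[0.2089, 0.2089, 0.2089, 0.0687, 0.0687, 0.0687, 0.0348, 0.0348, 0.0348, 0.0348, 0.0071, 0.0071, 0.0071, 0.0071]  mean=-1.2512  Neff=6.6636  idx=[0, 0, 0, 1, 1, 1, 2, 2, 2, 3, 4, 5, 7, 9]
step 3: w=[0.1045, 0.1045, 0.1045, 0.1045, 0.1045, 0.1045, 0.1045, 0.1045, 0.1045, 0.0160, 0.0160, 0.0160, 0.0057, 0.0057]  mean=-1.4228  Neff=10.0908  idx=[0, 1, 1, 2, 3, 3, 4, 5, 5, 6, 7, 8, 8, 11]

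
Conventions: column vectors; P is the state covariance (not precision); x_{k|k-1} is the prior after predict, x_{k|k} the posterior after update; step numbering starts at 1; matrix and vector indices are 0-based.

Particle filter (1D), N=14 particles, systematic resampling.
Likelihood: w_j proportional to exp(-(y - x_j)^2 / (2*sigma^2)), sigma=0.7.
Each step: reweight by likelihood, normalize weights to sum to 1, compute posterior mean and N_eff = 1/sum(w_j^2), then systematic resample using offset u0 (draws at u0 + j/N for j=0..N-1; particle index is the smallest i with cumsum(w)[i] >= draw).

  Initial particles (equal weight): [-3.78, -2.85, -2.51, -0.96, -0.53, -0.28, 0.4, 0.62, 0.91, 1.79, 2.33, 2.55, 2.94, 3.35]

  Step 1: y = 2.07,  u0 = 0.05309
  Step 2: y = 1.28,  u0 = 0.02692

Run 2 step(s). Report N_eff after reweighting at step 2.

step 1: w=[0.0000, 0.0000, 0.0000, 0.0000, 0.0003, 0.0010, 0.0156, 0.0314, 0.0679, 0.2475, 0.2502, 0.2119, 0.1238, 0.0504]  mean=2.1864  Neff=5.1948  idx=[8, 9, 9, 9, 9, 10, 10, 10, 11, 11, 11, 12, 12, 13]
step 2: w=[0.1547, 0.1364, 0.1364, 0.1364, 0.1364, 0.0577, 0.0577, 0.0577, 0.0343, 0.0343, 0.0343, 0.0107, 0.0107, 0.0022]  mean=1.8537  Neff=8.9203  idx=[0, 0, 1, 1, 2, 2, 3, 3, 4, 4, 5, 6, 8, 10]

N_eff = 8.9203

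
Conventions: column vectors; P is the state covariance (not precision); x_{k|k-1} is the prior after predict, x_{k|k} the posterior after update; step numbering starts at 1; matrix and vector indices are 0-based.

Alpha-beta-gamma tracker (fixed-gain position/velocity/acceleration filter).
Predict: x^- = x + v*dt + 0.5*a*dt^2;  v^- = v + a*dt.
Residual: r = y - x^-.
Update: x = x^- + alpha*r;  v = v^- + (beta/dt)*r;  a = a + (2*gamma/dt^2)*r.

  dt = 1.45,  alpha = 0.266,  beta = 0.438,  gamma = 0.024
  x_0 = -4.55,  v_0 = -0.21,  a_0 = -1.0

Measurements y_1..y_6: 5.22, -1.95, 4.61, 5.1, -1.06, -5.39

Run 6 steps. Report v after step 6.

step 1: x_pred=-5.9057  r=11.1258  x^+=-2.9463  v^+=1.7007  a^+=-0.7460
step 2: x_pred=-1.2645  r=-0.6855  x^+=-1.4468  v^+=0.4120  a^+=-0.7617
step 3: x_pred=-1.6501  r=6.2601  x^+=0.0151  v^+=1.1986  a^+=-0.6187
step 4: x_pred=1.1025  r=3.9975  x^+=2.1659  v^+=1.5089  a^+=-0.5275
step 5: x_pred=3.7993  r=-4.8593  x^+=2.5067  v^+=-0.7238  a^+=-0.6384
step 6: x_pred=0.7861  r=-6.1761  x^+=-0.8567  v^+=-3.5151  a^+=-0.7794

v_post = -3.5151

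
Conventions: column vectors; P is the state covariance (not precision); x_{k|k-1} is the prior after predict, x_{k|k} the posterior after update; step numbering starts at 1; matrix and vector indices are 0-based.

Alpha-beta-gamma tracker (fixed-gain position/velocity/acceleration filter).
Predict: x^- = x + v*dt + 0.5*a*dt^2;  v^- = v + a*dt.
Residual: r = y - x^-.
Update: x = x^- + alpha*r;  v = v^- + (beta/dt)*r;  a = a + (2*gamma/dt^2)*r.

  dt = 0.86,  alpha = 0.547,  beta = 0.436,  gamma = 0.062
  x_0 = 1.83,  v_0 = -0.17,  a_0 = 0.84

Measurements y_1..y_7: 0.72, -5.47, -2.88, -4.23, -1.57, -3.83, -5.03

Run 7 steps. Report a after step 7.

a_post = 0.2295

step 1: x_pred=1.9944  r=-1.2744  x^+=1.2973  v^+=-0.0937  a^+=0.6263
step 2: x_pred=1.4483  r=-6.9183  x^+=-2.3360  v^+=-3.0625  a^+=-0.5336
step 3: x_pred=-5.1671  r=2.2871  x^+=-3.9160  v^+=-2.3619  a^+=-0.1501
step 4: x_pred=-6.0028  r=1.7728  x^+=-5.0331  v^+=-1.5923  a^+=0.1471
step 5: x_pred=-6.3480  r=4.7780  x^+=-3.7344  v^+=0.9566  a^+=0.9482
step 6: x_pred=-2.5612  r=-1.2688  x^+=-3.2552  v^+=1.1287  a^+=0.7354
step 7: x_pred=-2.0126  r=-3.0174  x^+=-3.6631  v^+=0.2314  a^+=0.2295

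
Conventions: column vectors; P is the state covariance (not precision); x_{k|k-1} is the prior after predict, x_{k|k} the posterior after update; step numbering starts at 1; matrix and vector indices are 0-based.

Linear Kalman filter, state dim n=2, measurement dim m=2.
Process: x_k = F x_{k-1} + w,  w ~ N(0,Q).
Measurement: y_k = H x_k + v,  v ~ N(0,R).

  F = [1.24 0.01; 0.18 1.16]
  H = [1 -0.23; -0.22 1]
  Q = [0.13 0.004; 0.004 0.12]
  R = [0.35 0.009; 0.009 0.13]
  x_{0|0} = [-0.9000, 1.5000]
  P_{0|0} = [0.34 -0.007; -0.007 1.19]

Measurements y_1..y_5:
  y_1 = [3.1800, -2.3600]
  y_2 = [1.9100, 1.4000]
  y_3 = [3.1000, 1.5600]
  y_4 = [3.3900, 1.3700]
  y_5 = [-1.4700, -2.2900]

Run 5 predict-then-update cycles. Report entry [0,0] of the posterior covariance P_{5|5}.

P_post[0,0] = 0.2148

step 1: x^-=[-1.1010, 1.5780]  P^-=[0.6527 0.0836; 0.0836 1.7294]  S=[1.0558 -0.4445; -0.4445 1.8542]  K=[0.6523 0.1240; 0.1012 0.9470]  nu=[4.6439, -4.1802]  x^+=[1.4096, -1.9109]  P^+=[0.2470 0.0763; 0.0763 0.1408]
step 2: x^-=[1.7288, -1.9629]  P^-=[0.5116 0.1707; 0.1707 0.3494]  S=[0.8016 -0.0046; -0.0046 0.4290]  K=[0.5901 0.1418; 0.1169 0.7280]  nu=[-0.2703, 3.7433]  x^+=[2.1001, 0.7307]  P^+=[0.2246 0.0732; 0.0732 0.1118]
step 3: x^-=[2.6114, 1.2257]  P^-=[0.4772 0.1608; 0.1608 0.3083]  S=[0.7696 0.0021; 0.0021 0.3906]  K=[0.5717 0.1399; 0.1150 0.6980]  nu=[0.7705, 0.9088]  x^+=[3.1790, 1.9486]  P^+=[0.2177 0.0712; 0.0712 0.1074]
step 4: x^-=[3.9615, 2.8326]  P^-=[0.4666 0.1564; 0.1564 0.3014]  S=[0.7606 0.0014; 0.0014 0.3851]  K=[0.5659 0.1376; 0.1133 0.6928]  nu=[0.0800, -0.5911]  x^+=[3.9254, 2.4322]  P^+=[0.2155 0.0704; 0.0704 0.1066]
step 5: x^-=[4.8918, 3.5279]  P^-=[0.4631 0.1547; 0.1547 0.2998]  S=[0.7578 0.0007; 0.0007 0.3841]  K=[0.5640 0.1365; 0.1125 0.6916]  nu=[-5.5504, -4.7417]  x^+=[1.1140, -0.3761]  P^+=[0.2148 0.0701; 0.0701 0.1063]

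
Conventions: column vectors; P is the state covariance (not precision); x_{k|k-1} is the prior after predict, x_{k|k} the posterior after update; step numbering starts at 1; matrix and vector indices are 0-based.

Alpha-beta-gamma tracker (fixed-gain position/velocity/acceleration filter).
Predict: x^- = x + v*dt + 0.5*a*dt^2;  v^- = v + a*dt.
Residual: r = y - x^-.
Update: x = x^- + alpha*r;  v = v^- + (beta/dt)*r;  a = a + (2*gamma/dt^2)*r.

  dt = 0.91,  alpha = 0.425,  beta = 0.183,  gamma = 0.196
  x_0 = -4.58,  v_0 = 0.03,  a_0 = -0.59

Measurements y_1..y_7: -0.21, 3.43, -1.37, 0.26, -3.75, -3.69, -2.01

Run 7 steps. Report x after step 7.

step 1: x_pred=-4.7970  r=4.5870  x^+=-2.8475  v^+=0.4155  a^+=1.5814
step 2: x_pred=-1.8146  r=5.2446  x^+=0.4143  v^+=2.9093  a^+=4.0640
step 3: x_pred=4.7445  r=-6.1145  x^+=2.1458  v^+=5.3779  a^+=1.1696
step 4: x_pred=7.5240  r=-7.2640  x^+=4.4368  v^+=4.9814  a^+=-2.2690
step 5: x_pred=8.0304  r=-11.7804  x^+=3.0237  v^+=0.5476  a^+=-7.8455
step 6: x_pred=0.2737  r=-3.9637  x^+=-1.4109  v^+=-7.3889  a^+=-9.7218
step 7: x_pred=-12.1601  r=10.1501  x^+=-7.8463  v^+=-14.1945  a^+=-4.9170

x_post = -7.8463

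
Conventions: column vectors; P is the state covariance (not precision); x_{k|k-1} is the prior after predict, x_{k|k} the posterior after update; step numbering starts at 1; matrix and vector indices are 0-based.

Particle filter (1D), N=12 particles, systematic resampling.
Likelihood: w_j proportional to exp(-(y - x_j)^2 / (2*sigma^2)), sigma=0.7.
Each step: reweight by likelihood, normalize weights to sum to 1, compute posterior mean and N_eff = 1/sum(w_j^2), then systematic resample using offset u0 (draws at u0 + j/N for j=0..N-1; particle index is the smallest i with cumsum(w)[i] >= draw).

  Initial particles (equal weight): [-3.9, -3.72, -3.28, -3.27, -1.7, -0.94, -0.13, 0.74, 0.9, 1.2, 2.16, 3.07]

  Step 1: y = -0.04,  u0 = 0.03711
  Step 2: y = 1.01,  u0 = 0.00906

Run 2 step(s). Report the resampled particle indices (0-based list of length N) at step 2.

resampled_idx = [2, 3, 5, 7, 7, 8, 8, 9, 9, 10, 10, 11]

step 1: w=[0.0000, 0.0000, 0.0000, 0.0000, 0.0227, 0.1652, 0.3745, 0.2030, 0.1533, 0.0786, 0.0027, 0.0000]  mean=0.1458  Neff=4.1854  idx=[5, 5, 6, 6, 6, 6, 6, 7, 7, 8, 8, 9]
step 2: w=[0.0033, 0.0033, 0.0431, 0.0431, 0.0431, 0.0431, 0.0431, 0.1506, 0.1506, 0.1602, 0.1602, 0.1563]  mean=0.6646  Neff=7.6667  idx=[2, 3, 5, 7, 7, 8, 8, 9, 9, 10, 10, 11]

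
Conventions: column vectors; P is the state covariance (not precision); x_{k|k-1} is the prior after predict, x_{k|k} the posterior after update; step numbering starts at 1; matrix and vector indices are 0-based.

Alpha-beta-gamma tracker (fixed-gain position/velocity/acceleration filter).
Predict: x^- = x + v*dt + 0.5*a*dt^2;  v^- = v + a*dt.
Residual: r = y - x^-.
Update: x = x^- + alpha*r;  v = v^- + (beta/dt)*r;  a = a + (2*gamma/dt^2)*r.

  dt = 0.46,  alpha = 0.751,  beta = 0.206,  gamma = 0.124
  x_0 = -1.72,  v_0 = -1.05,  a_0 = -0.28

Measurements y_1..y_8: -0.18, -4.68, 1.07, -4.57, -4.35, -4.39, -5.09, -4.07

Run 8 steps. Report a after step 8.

step 1: x_pred=-2.2326  r=2.0526  x^+=-0.6911  v^+=-0.2596  a^+=2.1257
step 2: x_pred=-0.5856  r=-4.0944  x^+=-3.6605  v^+=-1.1153  a^+=-2.6730
step 3: x_pred=-4.4563  r=5.5263  x^+=-0.3061  v^+=0.1299  a^+=3.8040
step 4: x_pred=0.1562  r=-4.7262  x^+=-3.3932  v^+=-0.2367  a^+=-1.7352
step 5: x_pred=-3.6857  r=-0.6643  x^+=-4.1846  v^+=-1.3324  a^+=-2.5138
step 6: x_pred=-5.0634  r=0.6734  x^+=-4.5577  v^+=-2.1872  a^+=-1.7245
step 7: x_pred=-5.7462  r=0.6562  x^+=-5.2534  v^+=-2.6866  a^+=-0.9554
step 8: x_pred=-6.5903  r=2.5203  x^+=-4.6976  v^+=-1.9974  a^+=1.9985

a_post = 1.9985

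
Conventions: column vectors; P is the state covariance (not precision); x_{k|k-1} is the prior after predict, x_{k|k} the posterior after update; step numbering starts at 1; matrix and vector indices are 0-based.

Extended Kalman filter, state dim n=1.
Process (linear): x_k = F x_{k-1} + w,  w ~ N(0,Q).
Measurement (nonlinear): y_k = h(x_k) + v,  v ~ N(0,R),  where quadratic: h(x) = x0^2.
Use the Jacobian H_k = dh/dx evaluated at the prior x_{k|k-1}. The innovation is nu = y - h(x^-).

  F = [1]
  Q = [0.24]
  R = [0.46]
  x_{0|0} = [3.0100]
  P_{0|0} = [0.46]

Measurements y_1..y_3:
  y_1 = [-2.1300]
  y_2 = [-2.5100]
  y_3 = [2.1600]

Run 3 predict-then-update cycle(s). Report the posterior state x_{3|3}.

step 1: x^-=[3.0100]  P^-=[0.7000]  H_jac=[6.0200]  S=[25.8283]  K=[0.1632]  nu=[-11.1901]  x^+=[1.1843]  P^+=[0.0125]
step 2: x^-=[1.1843]  P^-=[0.2525]  H_jac=[2.3686]  S=[1.8764]  K=[0.3187]  nu=[-3.9125]  x^+=[-0.0626]  P^+=[0.0619]
step 3: x^-=[-0.0626]  P^-=[0.3019]  H_jac=[-0.1252]  S=[0.4647]  K=[-0.0813]  nu=[2.1561]  x^+=[-0.2380]  P^+=[0.2988]

x_post = [-0.2380]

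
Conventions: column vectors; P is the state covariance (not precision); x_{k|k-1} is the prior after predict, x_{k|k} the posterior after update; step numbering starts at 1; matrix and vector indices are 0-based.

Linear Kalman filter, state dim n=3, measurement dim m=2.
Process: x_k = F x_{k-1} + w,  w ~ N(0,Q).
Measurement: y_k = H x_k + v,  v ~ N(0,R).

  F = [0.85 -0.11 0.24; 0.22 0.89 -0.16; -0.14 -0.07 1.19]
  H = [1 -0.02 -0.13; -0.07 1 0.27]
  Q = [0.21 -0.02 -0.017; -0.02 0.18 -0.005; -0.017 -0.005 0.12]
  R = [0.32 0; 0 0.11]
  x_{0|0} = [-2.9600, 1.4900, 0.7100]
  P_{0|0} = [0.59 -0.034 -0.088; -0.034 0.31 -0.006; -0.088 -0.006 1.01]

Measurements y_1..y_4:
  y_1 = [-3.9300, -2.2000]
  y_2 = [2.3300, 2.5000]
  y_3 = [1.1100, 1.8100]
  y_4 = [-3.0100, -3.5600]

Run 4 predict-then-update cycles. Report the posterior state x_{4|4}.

step 1: x^-=[-2.5095, 0.5613, 1.1550]  P^-=[0.6690 0.0022 0.1200; 0.0022 0.4746 -0.2615; 0.1200 -0.2615 1.5930]  S=[0.9834 -0.0411; -0.0411 0.5579]  K=[0.6655 0.0272; 0.0576 0.7280; -0.0715 0.2820]  nu=[-1.2591, -3.2488]  x^+=[-3.4357, -1.8764, 0.3290]  P^+=[0.2345 -0.0265 0.1701; -0.0265 0.1790 -0.3734; 0.1701 -0.3734 1.5420]
step 2: x^-=[-2.6349, -2.4785, 1.0038]  P^-=[0.5645 -0.1728 0.6195; -0.1728 0.4566 -0.6646; 0.6195 -0.6646 2.3141]  S=[0.7662 -0.0400; -0.0400 0.3800]  K=[0.6335 -0.0518; -0.0854 0.7523; 0.4242 -0.1741]  nu=[5.0459, 4.5230]  x^+=[0.3272, 0.4933, 2.3568]  P^+=[0.2534 -0.0973 0.4049; -0.0973 0.2308 -0.5737; 0.4049 -0.5737 2.1587]
step 3: x^-=[0.7895, 0.1339, 2.7243]  P^-=[0.7339 -0.3157 1.0561; -0.3157 0.5272 -0.9235; 1.0561 -0.9235 3.1418]  S=[0.8404 -0.0685; -0.0685 0.3754]  K=[0.7102 -0.0886; -0.1829 0.7656; 0.7717 -0.2565]  nu=[0.6774, 0.9958]  x^+=[1.1823, 0.7724, 2.9916]  P^+=[0.2985 -0.1427 0.5698; -0.1427 0.2598 -0.6875; 0.5698 -0.6875 2.5895]
step 4: x^-=[1.6380, 0.4689, 3.3404]  P^-=[0.8734 -0.3999 1.3541; -0.3999 0.5664 -1.0773; 1.3541 -1.0773 3.7159]  S=[0.9148 -0.0796; -0.0796 0.3746]  K=[0.7630 -0.0927; -0.2302 0.7613; 0.9542 -0.2479]  nu=[-4.2044, -4.8161]  x^+=[-1.1236, -2.2294, 0.5226]  P^+=[0.3263 -0.1648 0.6574; -0.1648 0.2729 -0.7433; 0.6574 -0.7433 2.8224]

x_post = [-1.1236, -2.2294, 0.5226]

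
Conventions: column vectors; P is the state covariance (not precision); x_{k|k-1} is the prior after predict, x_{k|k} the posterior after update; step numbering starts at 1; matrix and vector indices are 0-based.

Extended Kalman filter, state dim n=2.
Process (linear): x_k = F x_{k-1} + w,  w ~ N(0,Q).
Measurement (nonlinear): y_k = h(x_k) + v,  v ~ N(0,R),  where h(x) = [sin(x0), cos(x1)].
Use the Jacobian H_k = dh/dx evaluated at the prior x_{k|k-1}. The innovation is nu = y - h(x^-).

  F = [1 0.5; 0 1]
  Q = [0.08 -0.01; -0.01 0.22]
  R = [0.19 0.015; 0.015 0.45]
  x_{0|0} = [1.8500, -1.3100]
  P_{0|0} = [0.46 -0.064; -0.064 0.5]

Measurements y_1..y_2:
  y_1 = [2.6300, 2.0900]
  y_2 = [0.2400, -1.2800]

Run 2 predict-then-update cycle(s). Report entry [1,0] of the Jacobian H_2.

H_jac[1,0] = 0.0000

step 1: x^-=[1.1950, -1.3100]  P^-=[0.6010 0.1760; 0.1760 0.7200]  H_jac=[0.3670 0.0000; 0.0000 0.9662]  S=[0.2710 0.0774; 0.0774 1.1221]  K=[0.7863 0.0973; 0.0625 0.6156]  nu=[1.6998, 1.8321]  x^+=[2.7098, -0.0758]  P^+=[0.4110 0.0575; 0.0575 0.2877]
step 2: x^-=[2.6718, -0.0758]  P^-=[0.6205 0.1914; 0.1914 0.5077]  H_jac=[-0.8917 0.0000; 0.0000 0.0757]  S=[0.6833 0.0021; 0.0021 0.4529]  K=[-0.8098 0.0357; -0.2500 0.0861]  nu=[-0.2127, -2.2771]  x^+=[2.7627, -0.2186]  P^+=[0.1719 0.0518; 0.0518 0.4617]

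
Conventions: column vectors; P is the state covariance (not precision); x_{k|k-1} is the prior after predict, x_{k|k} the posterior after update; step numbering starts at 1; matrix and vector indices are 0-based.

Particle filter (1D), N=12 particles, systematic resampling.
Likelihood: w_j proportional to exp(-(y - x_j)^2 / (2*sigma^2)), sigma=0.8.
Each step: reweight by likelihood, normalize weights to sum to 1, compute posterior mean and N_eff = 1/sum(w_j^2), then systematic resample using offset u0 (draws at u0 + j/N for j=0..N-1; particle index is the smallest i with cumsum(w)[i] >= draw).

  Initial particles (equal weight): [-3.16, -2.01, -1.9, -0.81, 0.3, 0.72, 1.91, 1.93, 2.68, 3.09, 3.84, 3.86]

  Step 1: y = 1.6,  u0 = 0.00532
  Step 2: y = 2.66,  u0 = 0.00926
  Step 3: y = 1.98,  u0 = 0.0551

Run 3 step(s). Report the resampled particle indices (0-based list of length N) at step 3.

step 1: w=[0.0000, 0.0000, 0.0000, 0.0033, 0.0812, 0.1661, 0.2822, 0.2794, 0.1223, 0.0537, 0.0060, 0.0056]  mean=1.7583  Neff=4.7651  idx=[4, 5, 5, 6, 6, 6, 6, 7, 7, 7, 8, 8]
step 2: w=[0.0019, 0.0079, 0.0079, 0.0966, 0.0966, 0.0966, 0.0966, 0.0988, 0.0988, 0.0988, 0.1498, 0.1498]  mean=2.1246  Neff=8.9618  idx=[1, 3, 4, 5, 6, 7, 8, 8, 9, 10, 10, 11]
step 3: w=[0.0281, 0.0966, 0.0966, 0.0966, 0.0966, 0.0968, 0.0968, 0.0968, 0.0968, 0.0661, 0.0661, 0.0661]  mean=2.0371  Neff=11.2733  idx=[1, 2, 3, 3, 4, 5, 6, 7, 8, 9, 10, 11]

resampled_idx = [1, 2, 3, 3, 4, 5, 6, 7, 8, 9, 10, 11]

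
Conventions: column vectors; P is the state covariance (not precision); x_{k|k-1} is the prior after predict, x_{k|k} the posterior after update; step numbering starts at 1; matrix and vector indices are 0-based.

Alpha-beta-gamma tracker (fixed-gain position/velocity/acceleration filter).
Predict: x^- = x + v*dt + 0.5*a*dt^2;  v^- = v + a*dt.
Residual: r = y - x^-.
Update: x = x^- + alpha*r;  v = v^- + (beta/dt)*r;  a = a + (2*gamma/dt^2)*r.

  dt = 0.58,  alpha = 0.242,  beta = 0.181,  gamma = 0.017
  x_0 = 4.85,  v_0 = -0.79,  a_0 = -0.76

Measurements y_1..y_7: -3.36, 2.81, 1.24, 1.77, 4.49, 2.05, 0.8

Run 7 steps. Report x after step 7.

x_post = 0.1514

step 1: x_pred=4.2640  r=-7.6240  x^+=2.4190  v^+=-3.6100  a^+=-1.5306
step 2: x_pred=0.0677  r=2.7423  x^+=0.7314  v^+=-3.6419  a^+=-1.2534
step 3: x_pred=-1.5918  r=2.8318  x^+=-0.9065  v^+=-3.4852  a^+=-0.9672
step 4: x_pred=-3.0906  r=4.8606  x^+=-1.9143  v^+=-2.5293  a^+=-0.4759
step 5: x_pred=-3.4614  r=7.9514  x^+=-1.5372  v^+=-0.3240  a^+=0.3277
step 6: x_pred=-1.6699  r=3.7199  x^+=-0.7697  v^+=1.0270  a^+=0.7037
step 7: x_pred=-0.0557  r=0.8557  x^+=0.1514  v^+=1.7022  a^+=0.7902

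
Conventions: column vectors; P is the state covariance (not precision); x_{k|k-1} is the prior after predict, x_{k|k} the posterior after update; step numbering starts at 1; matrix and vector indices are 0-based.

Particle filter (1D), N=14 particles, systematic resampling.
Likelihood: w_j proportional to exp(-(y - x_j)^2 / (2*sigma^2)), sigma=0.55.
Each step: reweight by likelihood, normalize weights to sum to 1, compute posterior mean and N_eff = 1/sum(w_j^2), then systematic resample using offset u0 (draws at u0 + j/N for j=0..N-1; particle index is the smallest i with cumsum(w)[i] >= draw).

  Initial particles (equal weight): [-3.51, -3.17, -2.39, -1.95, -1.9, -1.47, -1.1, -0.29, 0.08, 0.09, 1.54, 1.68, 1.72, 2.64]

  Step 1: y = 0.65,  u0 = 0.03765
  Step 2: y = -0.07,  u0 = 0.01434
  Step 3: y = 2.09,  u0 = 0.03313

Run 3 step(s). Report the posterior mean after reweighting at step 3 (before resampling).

post_mean = 0.0781

step 1: w=[0.0000, 0.0000, 0.0000, 0.0000, 0.0000, 0.0003, 0.0031, 0.1152, 0.2902, 0.2956, 0.1340, 0.0860, 0.0748, 0.0007]  mean=0.4939  Neff=4.6334  idx=[7, 7, 8, 8, 8, 8, 9, 9, 9, 9, 10, 10, 11, 12]
step 2: w=[0.0964, 0.0964, 0.1006, 0.1006, 0.1006, 0.1006, 0.1001, 0.1001, 0.1001, 0.1001, 0.0014, 0.0014, 0.0007, 0.0005]  mean=0.0188  Neff=10.0787  idx=[0, 0, 1, 2, 3, 3, 4, 5, 5, 6, 7, 8, 8, 9]
step 3: w=[0.0059, 0.0059, 0.0059, 0.0866, 0.0866, 0.0866, 0.0866, 0.0866, 0.0866, 0.0925, 0.0925, 0.0925, 0.0925, 0.0925]  mean=0.0781  Neff=11.3746  idx=[3, 4, 4, 5, 6, 7, 8, 8, 9, 10, 11, 12, 12, 13]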